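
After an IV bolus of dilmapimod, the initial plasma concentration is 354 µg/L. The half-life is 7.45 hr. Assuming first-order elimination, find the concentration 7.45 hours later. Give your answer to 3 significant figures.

177 µg/L

k = ln 2 / 7.45 = 0.09304 hr⁻¹
C(t) = C₀ e^(−kt) = 354 × e^(−0.09304 × 7.45) = 354 × e^(−0.6931) = 354 × 0.5000 ≈ 177 µg/L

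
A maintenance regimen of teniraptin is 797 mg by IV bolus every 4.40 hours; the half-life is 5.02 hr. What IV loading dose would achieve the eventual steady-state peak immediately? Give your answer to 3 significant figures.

1750 mg

k = ln 2 / 5.02 = 0.1381 hr⁻¹
Accumulation ratio R = 1 / (1 − e^(−kτ)) = 1 / (1 − e^(−0.1381×4.40)) = 1 / (1 − 0.5447) = 2.196
Loading dose = maintenance dose × R = 797 × 2.196 ≈ 1750 mg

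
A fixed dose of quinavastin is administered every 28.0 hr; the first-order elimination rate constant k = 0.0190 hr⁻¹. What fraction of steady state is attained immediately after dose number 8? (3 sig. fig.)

f_n = 1 − e^(−nkτ) = 1 − e^(−8 × 0.01900 × 28.0) = 1 − e^(−4.256) = 1 − 0.01418 ≈ 0.986

0.986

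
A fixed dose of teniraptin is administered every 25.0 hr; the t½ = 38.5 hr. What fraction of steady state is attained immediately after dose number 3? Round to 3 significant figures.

0.741

k = ln 2 / 38.5 = 0.01800 hr⁻¹
f_n = 1 − e^(−nkτ) = 1 − e^(−3 × 0.01800 × 25.0) = 1 − e^(−1.350) = 1 − 0.2592 ≈ 0.741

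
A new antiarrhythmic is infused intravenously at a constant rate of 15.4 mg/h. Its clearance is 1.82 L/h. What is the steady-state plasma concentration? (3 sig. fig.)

Css = infusion rate / CL = 15.4 / 1.82 ≈ 8.46 mg/L

8.46 mg/L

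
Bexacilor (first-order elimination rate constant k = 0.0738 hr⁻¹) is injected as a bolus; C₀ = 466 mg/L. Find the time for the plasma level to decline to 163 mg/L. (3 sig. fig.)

C(t) = C₀ e^(−kt)  ⇒  t = ln(C₀/C) / k
t = ln(466/163) / 0.07380 = 1.050 / 0.07380 ≈ 14.2 hours

14.2 hours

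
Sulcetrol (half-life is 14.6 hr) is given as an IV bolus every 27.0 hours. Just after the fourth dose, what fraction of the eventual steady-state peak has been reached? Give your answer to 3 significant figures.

0.994

k = ln 2 / 14.6 = 0.04748 hr⁻¹
f_n = 1 − e^(−nkτ) = 1 − e^(−4 × 0.04748 × 27.0) = 1 − e^(−5.127) = 1 − 0.005932 ≈ 0.994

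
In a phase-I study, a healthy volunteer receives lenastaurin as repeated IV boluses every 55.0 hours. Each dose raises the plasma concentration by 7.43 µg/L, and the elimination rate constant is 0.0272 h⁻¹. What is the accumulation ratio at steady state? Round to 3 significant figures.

1.29

Fraction remaining after one interval: e^(−kτ) = e^(−0.02720 × 55.0) = 0.2240
R = 1 / (1 − 0.2240) = 1 / 0.7760 ≈ 1.29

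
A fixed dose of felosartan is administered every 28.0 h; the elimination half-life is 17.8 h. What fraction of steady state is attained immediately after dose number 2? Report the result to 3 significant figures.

k = ln 2 / 17.8 = 0.03894 h⁻¹
f_n = 1 − e^(−nkτ) = 1 − e^(−2 × 0.03894 × 28.0) = 1 − e^(−2.181) = 1 − 0.1130 ≈ 0.887

0.887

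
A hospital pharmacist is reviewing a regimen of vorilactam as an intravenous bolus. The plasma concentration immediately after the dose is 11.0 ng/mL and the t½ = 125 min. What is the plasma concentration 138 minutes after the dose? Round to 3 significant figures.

5.12 ng/mL

k = ln 2 / 125 = 0.005545 min⁻¹
138 min is 1.104 half-lives, so C = 11.0 × (1/2)^1.104 = 11.0 × 0.4652 ≈ 5.12 ng/mL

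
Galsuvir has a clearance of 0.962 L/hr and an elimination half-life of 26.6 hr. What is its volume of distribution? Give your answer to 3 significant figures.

k = ln 2 / t½ = ln 2 / 26.6 = 0.02606 hr⁻¹
V = CL / k = 0.962 / 0.02606 ≈ 36.9 L

36.9 L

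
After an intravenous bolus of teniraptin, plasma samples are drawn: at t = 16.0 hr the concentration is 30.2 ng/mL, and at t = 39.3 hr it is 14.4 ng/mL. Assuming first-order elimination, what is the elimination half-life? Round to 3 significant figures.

k = ln(C₁/C₂) / (t₂ − t₁) = ln(30.2/14.4) / (39.3 − 16.0)
  = 0.7406 / 23.30 = 0.03179 hr⁻¹
t½ = ln 2 / k = ln 2 / 0.03179 ≈ 21.8 hours

21.8 hours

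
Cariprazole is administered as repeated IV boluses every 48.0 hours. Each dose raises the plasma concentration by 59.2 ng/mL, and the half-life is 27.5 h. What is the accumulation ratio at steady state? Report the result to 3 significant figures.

k = ln 2 / 27.5 = 0.02521 h⁻¹
Fraction remaining after one interval: e^(−kτ) = e^(−0.02521 × 48.0) = 0.2982
R = 1 / (1 − 0.2982) = 1 / 0.7018 ≈ 1.42

1.42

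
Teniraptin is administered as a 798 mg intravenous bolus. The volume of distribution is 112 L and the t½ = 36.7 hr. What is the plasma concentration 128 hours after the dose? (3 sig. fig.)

0.635 mg/L

C₀ = dose / V = 798 / 112 = 7.125 mg/L
k = ln 2 / 36.7 = 0.01889 hr⁻¹
C(t) = C₀ e^(−kt) = 7.125 × e^(−0.01889 × 128) = 7.125 × e^(−2.418) = 7.125 × 0.08914 ≈ 0.635 mg/L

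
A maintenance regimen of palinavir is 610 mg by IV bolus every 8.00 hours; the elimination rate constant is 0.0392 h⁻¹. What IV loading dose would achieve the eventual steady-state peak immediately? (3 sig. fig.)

2270 mg

Accumulation ratio R = 1 / (1 − e^(−kτ)) = 1 / (1 − e^(−0.03920×8.00)) = 1 / (1 − 0.7308) = 3.715
Loading dose = maintenance dose × R = 610 × 3.715 ≈ 2270 mg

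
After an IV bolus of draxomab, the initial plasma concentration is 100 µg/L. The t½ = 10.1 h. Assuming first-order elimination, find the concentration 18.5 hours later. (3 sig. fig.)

k = ln 2 / 10.1 = 0.06863 h⁻¹
C(t) = C₀ e^(−kt) = 100 × e^(−0.06863 × 18.5) = 100 × e^(−1.270) = 100 × 0.2809 ≈ 28.1 µg/L

28.1 µg/L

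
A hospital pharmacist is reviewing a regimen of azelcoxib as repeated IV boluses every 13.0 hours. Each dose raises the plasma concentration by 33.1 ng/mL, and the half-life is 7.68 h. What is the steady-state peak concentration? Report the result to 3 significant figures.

k = ln 2 / 7.68 = 0.09025 h⁻¹
Fraction remaining after one interval: e^(−kτ) = e^(−0.09025 × 13.0) = 0.3093
R = 1 / (1 − 0.3093) = 1.448
Css,max = 33.1 × 1.448 ≈ 47.9 ng/mL

47.9 ng/mL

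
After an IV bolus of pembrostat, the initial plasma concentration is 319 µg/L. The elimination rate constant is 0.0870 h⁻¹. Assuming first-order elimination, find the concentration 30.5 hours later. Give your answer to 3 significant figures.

C(t) = C₀ e^(−kt) = 319 × e^(−0.08700 × 30.5) = 319 × e^(−2.653) = 319 × 0.07040 ≈ 22.5 µg/L

22.5 µg/L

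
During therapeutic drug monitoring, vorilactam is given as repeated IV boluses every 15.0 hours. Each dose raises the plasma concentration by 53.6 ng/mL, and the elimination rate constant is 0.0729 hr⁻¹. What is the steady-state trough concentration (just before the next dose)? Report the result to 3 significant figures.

27.0 ng/mL

Fraction remaining after one interval: e^(−kτ) = e^(−0.07290 × 15.0) = 0.3350
R = 1 / (1 − 0.3350) = 1.504
Css,max = 53.6 × 1.504 = 80.61 ng/mL
Css,min = Css,max × e^(−kτ) = 80.61 × 0.3350 ≈ 27.0 ng/mL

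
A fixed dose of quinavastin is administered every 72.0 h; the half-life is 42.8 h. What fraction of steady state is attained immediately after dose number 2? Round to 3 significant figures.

k = ln 2 / 42.8 = 0.01620 h⁻¹
f_n = 1 − e^(−nkτ) = 1 − e^(−2 × 0.01620 × 72.0) = 1 − e^(−2.332) = 1 − 0.09709 ≈ 0.903

0.903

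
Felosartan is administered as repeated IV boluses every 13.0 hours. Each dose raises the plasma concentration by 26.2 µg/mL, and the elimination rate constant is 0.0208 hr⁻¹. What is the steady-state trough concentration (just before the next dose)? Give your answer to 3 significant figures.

Fraction remaining after one interval: e^(−kτ) = e^(−0.02080 × 13.0) = 0.7631
R = 1 / (1 − 0.7631) = 4.221
Css,max = 26.2 × 4.221 = 110.6 µg/mL
Css,min = Css,max × e^(−kτ) = 110.6 × 0.7631 ≈ 84.4 µg/mL

84.4 µg/mL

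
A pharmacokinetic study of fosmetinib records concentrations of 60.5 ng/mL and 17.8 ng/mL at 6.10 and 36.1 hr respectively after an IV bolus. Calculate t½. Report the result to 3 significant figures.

17.0 hours

k = ln(C₁/C₂) / (t₂ − t₁) = ln(60.5/17.8) / (36.1 − 6.10)
  = 1.223 / 30.00 = 0.04078 hr⁻¹
t½ = ln 2 / k = ln 2 / 0.04078 ≈ 17.0 hours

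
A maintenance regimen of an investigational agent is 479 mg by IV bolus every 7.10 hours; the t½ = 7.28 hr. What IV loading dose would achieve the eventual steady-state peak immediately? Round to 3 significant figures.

k = ln 2 / 7.28 = 0.09521 hr⁻¹
Accumulation ratio R = 1 / (1 − e^(−kτ)) = 1 / (1 − e^(−0.09521×7.10)) = 1 / (1 − 0.5086) = 2.035
Loading dose = maintenance dose × R = 479 × 2.035 ≈ 975 mg

975 mg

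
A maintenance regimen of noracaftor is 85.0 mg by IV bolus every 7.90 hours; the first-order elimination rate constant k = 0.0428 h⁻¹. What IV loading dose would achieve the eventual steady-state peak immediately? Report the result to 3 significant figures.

296 mg

Accumulation ratio R = 1 / (1 − e^(−kτ)) = 1 / (1 − e^(−0.04280×7.90)) = 1 / (1 − 0.7131) = 3.486
Loading dose = maintenance dose × R = 85.0 × 3.486 ≈ 296 mg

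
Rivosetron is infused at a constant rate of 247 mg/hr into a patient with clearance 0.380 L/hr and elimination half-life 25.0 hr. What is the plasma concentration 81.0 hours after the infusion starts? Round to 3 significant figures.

581 mg/L

Css = rate / CL = 247 / 0.380 = 650.0 mg/L
k = ln 2 / 25.0 = 0.02773 hr⁻¹
C(t) = Css (1 − e^(−kt)) = 650.0 × (1 − e^(−2.246)) = 650.0 × 0.8942 ≈ 581 mg/L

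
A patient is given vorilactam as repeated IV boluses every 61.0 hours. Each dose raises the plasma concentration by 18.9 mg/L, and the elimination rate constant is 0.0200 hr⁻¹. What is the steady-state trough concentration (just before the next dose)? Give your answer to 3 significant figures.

7.92 mg/L

Fraction remaining after one interval: e^(−kτ) = e^(−0.02000 × 61.0) = 0.2952
R = 1 / (1 − 0.2952) = 1.419
Css,max = 18.9 × 1.419 = 26.82 mg/L
Css,min = Css,max × e^(−kτ) = 26.82 × 0.2952 ≈ 7.92 mg/L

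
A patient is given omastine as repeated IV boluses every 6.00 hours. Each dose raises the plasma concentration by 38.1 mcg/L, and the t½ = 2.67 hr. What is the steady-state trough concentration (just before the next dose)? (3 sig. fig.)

10.2 mcg/L

k = ln 2 / 2.67 = 0.2596 hr⁻¹
Fraction remaining after one interval: e^(−kτ) = e^(−0.2596 × 6.00) = 0.2106
R = 1 / (1 − 0.2106) = 1.267
Css,max = 38.1 × 1.267 = 48.27 mcg/L
Css,min = Css,max × e^(−kτ) = 48.27 × 0.2106 ≈ 10.2 mcg/L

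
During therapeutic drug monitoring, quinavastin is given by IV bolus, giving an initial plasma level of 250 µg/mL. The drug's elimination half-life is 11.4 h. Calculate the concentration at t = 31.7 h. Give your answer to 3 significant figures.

k = ln 2 / 11.4 = 0.06080 h⁻¹
31.7 h is 2.781 half-lives, so C = 250 × (1/2)^2.781 = 250 × 0.1455 ≈ 36.4 µg/mL

36.4 µg/mL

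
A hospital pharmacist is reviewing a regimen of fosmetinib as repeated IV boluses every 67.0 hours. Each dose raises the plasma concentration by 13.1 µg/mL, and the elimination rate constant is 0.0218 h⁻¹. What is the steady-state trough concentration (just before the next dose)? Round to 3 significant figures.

Fraction remaining after one interval: e^(−kτ) = e^(−0.02180 × 67.0) = 0.2321
R = 1 / (1 − 0.2321) = 1.302
Css,max = 13.1 × 1.302 = 17.06 µg/mL
Css,min = Css,max × e^(−kτ) = 17.06 × 0.2321 ≈ 3.96 µg/mL

3.96 µg/mL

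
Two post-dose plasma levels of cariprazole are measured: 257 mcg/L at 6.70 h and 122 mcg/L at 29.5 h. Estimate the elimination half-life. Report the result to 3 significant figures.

21.2 hours

k = ln(C₁/C₂) / (t₂ − t₁) = ln(257/122) / (29.5 − 6.70)
  = 0.7451 / 22.80 = 0.03268 h⁻¹
t½ = ln 2 / k = ln 2 / 0.03268 ≈ 21.2 hours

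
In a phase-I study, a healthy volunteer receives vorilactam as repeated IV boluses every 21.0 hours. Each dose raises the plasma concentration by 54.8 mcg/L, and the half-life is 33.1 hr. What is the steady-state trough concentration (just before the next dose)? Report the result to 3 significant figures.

99.2 mcg/L

k = ln 2 / 33.1 = 0.02094 hr⁻¹
Fraction remaining after one interval: e^(−kτ) = e^(−0.02094 × 21.0) = 0.6442
R = 1 / (1 − 0.6442) = 2.810
Css,max = 54.8 × 2.810 = 154.0 mcg/L
Css,min = Css,max × e^(−kτ) = 154.0 × 0.6442 ≈ 99.2 mcg/L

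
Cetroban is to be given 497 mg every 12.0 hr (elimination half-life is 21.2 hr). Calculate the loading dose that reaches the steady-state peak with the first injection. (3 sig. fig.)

k = ln 2 / 21.2 = 0.03270 hr⁻¹
Accumulation ratio R = 1 / (1 − e^(−kτ)) = 1 / (1 − e^(−0.03270×12.0)) = 1 / (1 − 0.6755) = 3.081
Loading dose = maintenance dose × R = 497 × 3.081 ≈ 1530 mg

1530 mg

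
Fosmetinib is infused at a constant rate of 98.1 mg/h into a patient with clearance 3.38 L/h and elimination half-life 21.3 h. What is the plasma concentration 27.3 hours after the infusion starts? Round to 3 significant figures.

17.1 mg/L

Css = rate / CL = 98.1 / 3.38 = 29.02 mg/L
k = ln 2 / 21.3 = 0.03254 h⁻¹
C(t) = Css (1 − e^(−kt)) = 29.02 × (1 − e^(−0.8884)) = 29.02 × 0.5887 ≈ 17.1 mg/L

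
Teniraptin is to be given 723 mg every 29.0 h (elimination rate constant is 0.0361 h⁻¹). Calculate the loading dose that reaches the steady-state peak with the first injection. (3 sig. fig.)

Accumulation ratio R = 1 / (1 − e^(−kτ)) = 1 / (1 − e^(−0.03610×29.0)) = 1 / (1 − 0.3510) = 1.541
Loading dose = maintenance dose × R = 723 × 1.541 ≈ 1110 mg

1110 mg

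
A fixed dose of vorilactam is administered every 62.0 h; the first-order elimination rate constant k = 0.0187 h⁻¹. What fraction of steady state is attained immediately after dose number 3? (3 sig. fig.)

0.969

f_n = 1 − e^(−nkτ) = 1 − e^(−3 × 0.01870 × 62.0) = 1 − e^(−3.478) = 1 − 0.03086 ≈ 0.969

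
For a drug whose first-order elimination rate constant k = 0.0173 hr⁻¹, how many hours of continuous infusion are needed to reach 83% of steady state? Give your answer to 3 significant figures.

f = 1 − e^(−kt)  ⇒  t = −ln(1 − f) / k
t = −ln(1 − 0.83) / 0.01730 = 1.772 / 0.01730 ≈ 102 hours

102 hours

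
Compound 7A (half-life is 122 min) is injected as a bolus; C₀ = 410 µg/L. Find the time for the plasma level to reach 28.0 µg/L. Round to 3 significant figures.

472 minutes

k = ln 2 / 122 = 0.005682 min⁻¹
C(t) = C₀ e^(−kt)  ⇒  t = ln(C₀/C) / k
t = ln(410/28.0) / 0.005682 = 2.684 / 0.005682 ≈ 472 minutes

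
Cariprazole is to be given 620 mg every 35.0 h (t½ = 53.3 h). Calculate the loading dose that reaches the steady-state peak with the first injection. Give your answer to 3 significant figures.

k = ln 2 / 53.3 = 0.01300 h⁻¹
Accumulation ratio R = 1 / (1 − e^(−kτ)) = 1 / (1 − e^(−0.01300×35.0)) = 1 / (1 − 0.6343) = 2.735
Loading dose = maintenance dose × R = 620 × 2.735 ≈ 1700 mg

1700 mg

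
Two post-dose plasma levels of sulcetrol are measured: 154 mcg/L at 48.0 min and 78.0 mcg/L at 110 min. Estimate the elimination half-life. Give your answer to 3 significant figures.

k = ln(C₁/C₂) / (t₂ − t₁) = ln(154/78.0) / (110 − 48.0)
  = 0.6802 / 62.00 = 0.01097 min⁻¹
t½ = ln 2 / k = ln 2 / 0.01097 ≈ 63.2 minutes

63.2 minutes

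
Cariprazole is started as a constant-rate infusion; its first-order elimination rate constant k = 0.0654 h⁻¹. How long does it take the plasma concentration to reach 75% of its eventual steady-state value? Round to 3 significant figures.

f = 1 − e^(−kt)  ⇒  t = −ln(1 − f) / k
t = −ln(1 − 0.75) / 0.06540 = 1.386 / 0.06540 ≈ 21.2 hours

21.2 hours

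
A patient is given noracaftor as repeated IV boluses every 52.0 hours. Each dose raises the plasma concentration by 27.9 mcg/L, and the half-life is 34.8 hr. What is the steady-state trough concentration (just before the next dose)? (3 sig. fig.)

k = ln 2 / 34.8 = 0.01992 hr⁻¹
Fraction remaining after one interval: e^(−kτ) = e^(−0.01992 × 52.0) = 0.3550
R = 1 / (1 − 0.3550) = 1.550
Css,max = 27.9 × 1.550 = 43.25 mcg/L
Css,min = Css,max × e^(−kτ) = 43.25 × 0.3550 ≈ 15.4 mcg/L

15.4 mcg/L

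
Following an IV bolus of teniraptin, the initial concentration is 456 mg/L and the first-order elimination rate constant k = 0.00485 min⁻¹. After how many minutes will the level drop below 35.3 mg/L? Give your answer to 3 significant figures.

528 minutes

C(t) = C₀ e^(−kt)  ⇒  t = ln(C₀/C) / k
t = ln(456/35.3) / 0.004850 = 2.559 / 0.004850 ≈ 528 minutes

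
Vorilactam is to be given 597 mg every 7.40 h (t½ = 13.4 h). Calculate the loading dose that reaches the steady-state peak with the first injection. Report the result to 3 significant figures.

k = ln 2 / 13.4 = 0.05173 h⁻¹
Accumulation ratio R = 1 / (1 − e^(−kτ)) = 1 / (1 − e^(−0.05173×7.40)) = 1 / (1 − 0.6820) = 3.144
Loading dose = maintenance dose × R = 597 × 3.144 ≈ 1880 mg

1880 mg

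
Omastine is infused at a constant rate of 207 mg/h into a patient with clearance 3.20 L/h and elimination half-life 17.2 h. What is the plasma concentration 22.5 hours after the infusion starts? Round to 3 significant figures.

Css = rate / CL = 207 / 3.20 = 64.69 mg/L
k = ln 2 / 17.2 = 0.04030 h⁻¹
C(t) = Css (1 − e^(−kt)) = 64.69 × (1 − e^(−0.9067)) = 64.69 × 0.5962 ≈ 38.6 mg/L

38.6 mg/L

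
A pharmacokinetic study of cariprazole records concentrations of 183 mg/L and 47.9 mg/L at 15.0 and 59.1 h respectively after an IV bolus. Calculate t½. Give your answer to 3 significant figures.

k = ln(C₁/C₂) / (t₂ − t₁) = ln(183/47.9) / (59.1 − 15.0)
  = 1.340 / 44.10 = 0.03039 h⁻¹
t½ = ln 2 / k = ln 2 / 0.03039 ≈ 22.8 hours

22.8 hours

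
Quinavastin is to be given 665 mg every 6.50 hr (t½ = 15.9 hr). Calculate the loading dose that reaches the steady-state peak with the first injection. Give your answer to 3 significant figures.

2700 mg

k = ln 2 / 15.9 = 0.04359 hr⁻¹
Accumulation ratio R = 1 / (1 − e^(−kτ)) = 1 / (1 − e^(−0.04359×6.50)) = 1 / (1 − 0.7532) = 4.053
Loading dose = maintenance dose × R = 665 × 4.053 ≈ 2700 mg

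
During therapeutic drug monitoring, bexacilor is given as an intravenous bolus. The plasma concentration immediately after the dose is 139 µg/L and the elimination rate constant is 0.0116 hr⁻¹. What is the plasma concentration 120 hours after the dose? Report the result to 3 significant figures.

C(t) = C₀ e^(−kt) = 139 × e^(−0.01160 × 120) = 139 × e^(−1.392) = 139 × 0.2486 ≈ 34.6 µg/L

34.6 µg/L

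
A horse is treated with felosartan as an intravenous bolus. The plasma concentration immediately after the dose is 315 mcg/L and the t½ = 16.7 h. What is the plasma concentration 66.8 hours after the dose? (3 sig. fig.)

k = ln 2 / 16.7 = 0.04151 h⁻¹
C(t) = C₀ e^(−kt) = 315 × e^(−0.04151 × 66.8) = 315 × e^(−2.773) = 315 × 0.06250 ≈ 19.7 mcg/L

19.7 mcg/L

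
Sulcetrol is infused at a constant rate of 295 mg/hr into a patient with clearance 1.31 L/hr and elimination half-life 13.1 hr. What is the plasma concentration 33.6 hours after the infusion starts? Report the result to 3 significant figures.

Css = rate / CL = 295 / 1.31 = 225.2 mg/L
k = ln 2 / 13.1 = 0.05291 hr⁻¹
C(t) = Css (1 − e^(−kt)) = 225.2 × (1 − e^(−1.778)) = 225.2 × 0.8310 ≈ 187 mg/L

187 mg/L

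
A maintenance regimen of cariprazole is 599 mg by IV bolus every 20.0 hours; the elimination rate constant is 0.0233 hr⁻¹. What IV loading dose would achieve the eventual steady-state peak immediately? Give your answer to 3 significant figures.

Accumulation ratio R = 1 / (1 − e^(−kτ)) = 1 / (1 − e^(−0.02330×20.0)) = 1 / (1 − 0.6275) = 2.685
Loading dose = maintenance dose × R = 599 × 2.685 ≈ 1610 mg

1610 mg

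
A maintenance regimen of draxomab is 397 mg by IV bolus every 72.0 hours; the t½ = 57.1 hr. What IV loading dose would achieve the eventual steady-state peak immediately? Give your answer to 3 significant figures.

k = ln 2 / 57.1 = 0.01214 hr⁻¹
Accumulation ratio R = 1 / (1 − e^(−kτ)) = 1 / (1 − e^(−0.01214×72.0)) = 1 / (1 − 0.4173) = 1.716
Loading dose = maintenance dose × R = 397 × 1.716 ≈ 681 mg

681 mg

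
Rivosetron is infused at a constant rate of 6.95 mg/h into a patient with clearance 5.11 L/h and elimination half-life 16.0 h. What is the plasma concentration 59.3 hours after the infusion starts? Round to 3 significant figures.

1.26 µg/mL

Css = rate / CL = 6.95 / 5.11 = 1.360 µg/mL
k = ln 2 / 16.0 = 0.04332 h⁻¹
C(t) = Css (1 − e^(−kt)) = 1.360 × (1 − e^(−2.569)) = 1.360 × 0.9234 ≈ 1.26 µg/mL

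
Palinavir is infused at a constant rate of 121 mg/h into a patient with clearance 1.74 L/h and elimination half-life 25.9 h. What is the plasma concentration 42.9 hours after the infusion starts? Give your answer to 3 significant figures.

47.5 mg/L

Css = rate / CL = 121 / 1.74 = 69.54 mg/L
k = ln 2 / 25.9 = 0.02676 h⁻¹
C(t) = Css (1 − e^(−kt)) = 69.54 × (1 − e^(−1.148)) = 69.54 × 0.6828 ≈ 47.5 mg/L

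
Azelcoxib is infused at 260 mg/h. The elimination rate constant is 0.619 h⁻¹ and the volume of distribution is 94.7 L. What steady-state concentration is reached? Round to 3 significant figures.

CL = k · V = 0.619 × 94.7 = 58.62 L/h
Css = rate / CL = 260 / 58.62 ≈ 4.44 µg/mL

4.44 µg/mL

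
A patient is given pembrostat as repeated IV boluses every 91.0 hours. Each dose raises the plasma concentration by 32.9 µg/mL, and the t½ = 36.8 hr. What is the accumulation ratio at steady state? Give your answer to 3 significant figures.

1.22

k = ln 2 / 36.8 = 0.01884 hr⁻¹
Fraction remaining after one interval: e^(−kτ) = e^(−0.01884 × 91.0) = 0.1801
R = 1 / (1 − 0.1801) = 1 / 0.8199 ≈ 1.22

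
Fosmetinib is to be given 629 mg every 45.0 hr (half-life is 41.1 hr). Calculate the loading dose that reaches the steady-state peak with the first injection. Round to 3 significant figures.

k = ln 2 / 41.1 = 0.01686 hr⁻¹
Accumulation ratio R = 1 / (1 − e^(−kτ)) = 1 / (1 − e^(−0.01686×45.0)) = 1 / (1 − 0.4682) = 1.880
Loading dose = maintenance dose × R = 629 × 1.880 ≈ 1180 mg

1180 mg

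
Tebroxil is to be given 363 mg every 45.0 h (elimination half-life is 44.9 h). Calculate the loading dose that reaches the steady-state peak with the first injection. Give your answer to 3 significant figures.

k = ln 2 / 44.9 = 0.01544 h⁻¹
Accumulation ratio R = 1 / (1 − e^(−kτ)) = 1 / (1 − e^(−0.01544×45.0)) = 1 / (1 − 0.4992) = 1.997
Loading dose = maintenance dose × R = 363 × 1.997 ≈ 725 mg

725 mg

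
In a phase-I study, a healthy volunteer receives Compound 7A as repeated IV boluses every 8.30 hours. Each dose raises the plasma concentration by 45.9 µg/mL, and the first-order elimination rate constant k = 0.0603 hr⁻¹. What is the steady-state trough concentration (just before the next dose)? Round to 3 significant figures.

Fraction remaining after one interval: e^(−kτ) = e^(−0.06030 × 8.30) = 0.6062
R = 1 / (1 − 0.6062) = 2.540
Css,max = 45.9 × 2.540 = 116.6 µg/mL
Css,min = Css,max × e^(−kτ) = 116.6 × 0.6062 ≈ 70.7 µg/mL

70.7 µg/mL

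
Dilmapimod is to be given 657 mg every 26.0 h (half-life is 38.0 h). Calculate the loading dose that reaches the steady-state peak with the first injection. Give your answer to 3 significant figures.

k = ln 2 / 38.0 = 0.01824 h⁻¹
Accumulation ratio R = 1 / (1 − e^(−kτ)) = 1 / (1 − e^(−0.01824×26.0)) = 1 / (1 − 0.6223) = 2.648
Loading dose = maintenance dose × R = 657 × 2.648 ≈ 1740 mg

1740 mg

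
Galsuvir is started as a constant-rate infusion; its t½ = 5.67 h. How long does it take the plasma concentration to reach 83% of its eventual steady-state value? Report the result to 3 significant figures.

k = ln 2 / 5.67 = 0.1222 h⁻¹
f = 1 − e^(−kt)  ⇒  t = −ln(1 − f) / k
t = −ln(1 − 0.83) / 0.1222 = 1.772 / 0.1222 ≈ 14.5 hours

14.5 hours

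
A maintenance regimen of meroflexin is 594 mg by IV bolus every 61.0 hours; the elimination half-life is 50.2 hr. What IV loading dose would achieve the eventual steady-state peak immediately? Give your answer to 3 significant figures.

1040 mg

k = ln 2 / 50.2 = 0.01381 hr⁻¹
Accumulation ratio R = 1 / (1 − e^(−kτ)) = 1 / (1 − e^(−0.01381×61.0)) = 1 / (1 − 0.4307) = 1.757
Loading dose = maintenance dose × R = 594 × 1.757 ≈ 1040 mg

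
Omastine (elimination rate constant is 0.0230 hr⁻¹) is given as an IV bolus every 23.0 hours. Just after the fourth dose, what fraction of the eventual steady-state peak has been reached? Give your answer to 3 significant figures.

f_n = 1 − e^(−nkτ) = 1 − e^(−4 × 0.02300 × 23.0) = 1 − e^(−2.116) = 1 − 0.1205 ≈ 0.879

0.879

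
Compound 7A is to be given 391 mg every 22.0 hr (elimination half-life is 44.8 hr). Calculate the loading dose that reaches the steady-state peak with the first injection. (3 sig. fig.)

k = ln 2 / 44.8 = 0.01547 hr⁻¹
Accumulation ratio R = 1 / (1 − e^(−kτ)) = 1 / (1 − e^(−0.01547×22.0)) = 1 / (1 − 0.7115) = 3.466
Loading dose = maintenance dose × R = 391 × 3.466 ≈ 1360 mg

1360 mg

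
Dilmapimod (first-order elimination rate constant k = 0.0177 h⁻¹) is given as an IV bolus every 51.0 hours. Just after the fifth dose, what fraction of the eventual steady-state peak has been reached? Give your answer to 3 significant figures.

f_n = 1 − e^(−nkτ) = 1 − e^(−5 × 0.01770 × 51.0) = 1 − e^(−4.513) = 1 − 0.01096 ≈ 0.989

0.989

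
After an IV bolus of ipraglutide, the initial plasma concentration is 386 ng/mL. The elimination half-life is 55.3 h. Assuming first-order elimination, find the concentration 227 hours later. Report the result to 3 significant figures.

22.4 ng/mL

k = ln 2 / 55.3 = 0.01253 h⁻¹
C(t) = C₀ e^(−kt) = 386 × e^(−0.01253 × 227) = 386 × e^(−2.845) = 386 × 0.05812 ≈ 22.4 ng/mL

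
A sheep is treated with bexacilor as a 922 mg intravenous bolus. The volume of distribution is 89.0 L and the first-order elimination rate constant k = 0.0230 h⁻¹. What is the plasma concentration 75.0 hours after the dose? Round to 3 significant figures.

1.85 µg/mL

C₀ = dose / V = 922 / 89.0 = 10.36 µg/mL
C(t) = C₀ e^(−kt) = 10.36 × e^(−0.02300 × 75.0) = 10.36 × e^(−1.725) = 10.36 × 0.1782 ≈ 1.85 µg/mL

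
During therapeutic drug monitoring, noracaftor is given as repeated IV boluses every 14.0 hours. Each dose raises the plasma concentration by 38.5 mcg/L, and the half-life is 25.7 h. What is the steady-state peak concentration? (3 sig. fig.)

k = ln 2 / 25.7 = 0.02697 h⁻¹
Fraction remaining after one interval: e^(−kτ) = e^(−0.02697 × 14.0) = 0.6855
R = 1 / (1 − 0.6855) = 3.180
Css,max = 38.5 × 3.180 ≈ 122 mcg/L

122 mcg/L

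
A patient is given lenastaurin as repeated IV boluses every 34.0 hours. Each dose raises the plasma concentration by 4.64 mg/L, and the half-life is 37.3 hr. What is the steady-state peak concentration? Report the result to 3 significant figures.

9.91 mg/L

k = ln 2 / 37.3 = 0.01858 hr⁻¹
Fraction remaining after one interval: e^(−kτ) = e^(−0.01858 × 34.0) = 0.5316
R = 1 / (1 − 0.5316) = 2.135
Css,max = 4.64 × 2.135 ≈ 9.91 mg/L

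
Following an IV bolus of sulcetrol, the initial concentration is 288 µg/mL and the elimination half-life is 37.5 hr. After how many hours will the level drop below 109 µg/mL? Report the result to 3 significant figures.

k = ln 2 / 37.5 = 0.01848 hr⁻¹
C(t) = C₀ e^(−kt)  ⇒  t = ln(C₀/C) / k
t = ln(288/109) / 0.01848 = 0.9716 / 0.01848 ≈ 52.6 hours

52.6 hours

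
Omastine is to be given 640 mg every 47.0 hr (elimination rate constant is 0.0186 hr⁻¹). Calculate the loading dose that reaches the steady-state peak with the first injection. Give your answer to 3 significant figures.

Accumulation ratio R = 1 / (1 − e^(−kτ)) = 1 / (1 − e^(−0.01860×47.0)) = 1 / (1 − 0.4172) = 1.716
Loading dose = maintenance dose × R = 640 × 1.716 ≈ 1100 mg

1100 mg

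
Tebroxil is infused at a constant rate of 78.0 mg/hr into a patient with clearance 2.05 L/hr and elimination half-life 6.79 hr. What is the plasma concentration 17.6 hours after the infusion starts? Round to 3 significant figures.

31.7 µg/mL

Css = rate / CL = 78.0 / 2.05 = 38.05 µg/mL
k = ln 2 / 6.79 = 0.1021 hr⁻¹
C(t) = Css (1 − e^(−kt)) = 38.05 × (1 − e^(−1.797)) = 38.05 × 0.8341 ≈ 31.7 µg/mL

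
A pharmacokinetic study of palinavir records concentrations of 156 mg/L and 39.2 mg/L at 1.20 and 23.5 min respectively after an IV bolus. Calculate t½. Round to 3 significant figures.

k = ln(C₁/C₂) / (t₂ − t₁) = ln(156/39.2) / (23.5 − 1.20)
  = 1.381 / 22.30 = 0.06194 min⁻¹
t½ = ln 2 / k = ln 2 / 0.06194 ≈ 11.2 minutes

11.2 minutes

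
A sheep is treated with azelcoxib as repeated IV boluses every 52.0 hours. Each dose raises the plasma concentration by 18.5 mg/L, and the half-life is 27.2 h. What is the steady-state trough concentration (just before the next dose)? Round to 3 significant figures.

6.70 mg/L

k = ln 2 / 27.2 = 0.02548 h⁻¹
Fraction remaining after one interval: e^(−kτ) = e^(−0.02548 × 52.0) = 0.2658
R = 1 / (1 − 0.2658) = 1.362
Css,max = 18.5 × 1.362 = 25.20 mg/L
Css,min = Css,max × e^(−kτ) = 25.20 × 0.2658 ≈ 6.70 mg/L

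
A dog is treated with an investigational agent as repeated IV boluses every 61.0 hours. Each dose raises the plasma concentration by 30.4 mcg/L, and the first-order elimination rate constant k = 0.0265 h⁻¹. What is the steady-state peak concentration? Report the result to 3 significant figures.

Fraction remaining after one interval: e^(−kτ) = e^(−0.02650 × 61.0) = 0.1986
R = 1 / (1 − 0.1986) = 1.248
Css,max = 30.4 × 1.248 ≈ 37.9 mcg/L

37.9 mcg/L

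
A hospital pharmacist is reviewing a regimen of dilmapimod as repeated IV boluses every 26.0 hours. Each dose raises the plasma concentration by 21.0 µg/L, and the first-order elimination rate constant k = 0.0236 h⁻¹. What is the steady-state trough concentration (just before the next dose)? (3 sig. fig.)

24.8 µg/L

Fraction remaining after one interval: e^(−kτ) = e^(−0.02360 × 26.0) = 0.5414
R = 1 / (1 − 0.5414) = 2.181
Css,max = 21.0 × 2.181 = 45.79 µg/L
Css,min = Css,max × e^(−kτ) = 45.79 × 0.5414 ≈ 24.8 µg/L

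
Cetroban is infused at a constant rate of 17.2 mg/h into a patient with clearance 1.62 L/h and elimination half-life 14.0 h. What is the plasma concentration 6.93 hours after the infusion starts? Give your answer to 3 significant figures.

3.08 mg/L

Css = rate / CL = 17.2 / 1.62 = 10.62 mg/L
k = ln 2 / 14.0 = 0.04951 h⁻¹
C(t) = Css (1 − e^(−kt)) = 10.62 × (1 − e^(−0.3431)) = 10.62 × 0.2904 ≈ 3.08 mg/L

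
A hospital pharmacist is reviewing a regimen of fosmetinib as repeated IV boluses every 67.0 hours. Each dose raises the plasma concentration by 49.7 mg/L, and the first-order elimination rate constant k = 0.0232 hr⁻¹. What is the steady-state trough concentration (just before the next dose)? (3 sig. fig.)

13.3 mg/L

Fraction remaining after one interval: e^(−kτ) = e^(−0.02320 × 67.0) = 0.2113
R = 1 / (1 − 0.2113) = 1.268
Css,max = 49.7 × 1.268 = 63.02 mg/L
Css,min = Css,max × e^(−kτ) = 63.02 × 0.2113 ≈ 13.3 mg/L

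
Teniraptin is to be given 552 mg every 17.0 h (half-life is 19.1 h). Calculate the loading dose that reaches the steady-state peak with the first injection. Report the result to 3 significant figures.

k = ln 2 / 19.1 = 0.03629 h⁻¹
Accumulation ratio R = 1 / (1 − e^(−kτ)) = 1 / (1 − e^(−0.03629×17.0)) = 1 / (1 − 0.5396) = 2.172
Loading dose = maintenance dose × R = 552 × 2.172 ≈ 1200 mg

1200 mg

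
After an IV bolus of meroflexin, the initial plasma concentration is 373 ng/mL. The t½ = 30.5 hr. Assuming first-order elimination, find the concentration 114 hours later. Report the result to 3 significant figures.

28.0 ng/mL

k = ln 2 / 30.5 = 0.02273 hr⁻¹
114 hr is 3.738 half-lives, so C = 373 × (1/2)^3.738 = 373 × 0.07496 ≈ 28.0 ng/mL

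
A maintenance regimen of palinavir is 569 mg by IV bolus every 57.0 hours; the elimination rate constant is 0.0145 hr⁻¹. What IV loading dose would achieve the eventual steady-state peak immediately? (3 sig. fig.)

Accumulation ratio R = 1 / (1 − e^(−kτ)) = 1 / (1 − e^(−0.01450×57.0)) = 1 / (1 − 0.4376) = 1.778
Loading dose = maintenance dose × R = 569 × 1.778 ≈ 1010 mg

1010 mg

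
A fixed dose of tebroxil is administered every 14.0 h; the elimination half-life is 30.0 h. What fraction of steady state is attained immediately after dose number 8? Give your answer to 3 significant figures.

k = ln 2 / 30.0 = 0.02310 h⁻¹
f_n = 1 − e^(−nkτ) = 1 − e^(−8 × 0.02310 × 14.0) = 1 − e^(−2.588) = 1 − 0.07519 ≈ 0.925

0.925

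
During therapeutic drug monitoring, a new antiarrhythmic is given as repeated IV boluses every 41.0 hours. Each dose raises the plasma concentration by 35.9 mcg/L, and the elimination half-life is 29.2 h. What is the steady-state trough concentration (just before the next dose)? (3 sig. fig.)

k = ln 2 / 29.2 = 0.02374 h⁻¹
Fraction remaining after one interval: e^(−kτ) = e^(−0.02374 × 41.0) = 0.3779
R = 1 / (1 − 0.3779) = 1.607
Css,max = 35.9 × 1.607 = 57.70 mcg/L
Css,min = Css,max × e^(−kτ) = 57.70 × 0.3779 ≈ 21.8 mcg/L

21.8 mcg/L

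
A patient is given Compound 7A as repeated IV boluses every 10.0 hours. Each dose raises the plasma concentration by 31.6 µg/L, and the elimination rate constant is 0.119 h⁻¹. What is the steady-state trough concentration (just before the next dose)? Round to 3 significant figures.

13.8 µg/L

Fraction remaining after one interval: e^(−kτ) = e^(−0.1190 × 10.0) = 0.3042
R = 1 / (1 − 0.3042) = 1.437
Css,max = 31.6 × 1.437 = 45.42 µg/L
Css,min = Css,max × e^(−kτ) = 45.42 × 0.3042 ≈ 13.8 µg/L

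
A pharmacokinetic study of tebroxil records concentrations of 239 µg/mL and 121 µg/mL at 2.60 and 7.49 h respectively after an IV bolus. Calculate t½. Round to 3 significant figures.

k = ln(C₁/C₂) / (t₂ − t₁) = ln(239/121) / (7.49 − 2.60)
  = 0.6807 / 4.890 = 0.1392 h⁻¹
t½ = ln 2 / k = ln 2 / 0.1392 ≈ 4.98 hours

4.98 hours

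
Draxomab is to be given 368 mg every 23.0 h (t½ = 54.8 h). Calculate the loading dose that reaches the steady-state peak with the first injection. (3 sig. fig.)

1460 mg

k = ln 2 / 54.8 = 0.01265 h⁻¹
Accumulation ratio R = 1 / (1 − e^(−kτ)) = 1 / (1 − e^(−0.01265×23.0)) = 1 / (1 − 0.7476) = 3.962
Loading dose = maintenance dose × R = 368 × 3.962 ≈ 1460 mg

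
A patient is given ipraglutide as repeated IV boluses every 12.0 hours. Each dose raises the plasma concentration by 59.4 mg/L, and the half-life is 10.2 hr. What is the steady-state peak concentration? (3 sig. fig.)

107 mg/L

k = ln 2 / 10.2 = 0.06796 hr⁻¹
Fraction remaining after one interval: e^(−kτ) = e^(−0.06796 × 12.0) = 0.4424
R = 1 / (1 − 0.4424) = 1.794
Css,max = 59.4 × 1.794 ≈ 107 mg/L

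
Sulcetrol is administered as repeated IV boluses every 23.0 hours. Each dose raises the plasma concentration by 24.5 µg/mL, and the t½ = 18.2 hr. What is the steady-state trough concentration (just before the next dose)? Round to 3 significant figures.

17.5 µg/mL

k = ln 2 / 18.2 = 0.03809 hr⁻¹
Fraction remaining after one interval: e^(−kτ) = e^(−0.03809 × 23.0) = 0.4165
R = 1 / (1 − 0.4165) = 1.714
Css,max = 24.5 × 1.714 = 41.99 µg/mL
Css,min = Css,max × e^(−kτ) = 41.99 × 0.4165 ≈ 17.5 µg/mL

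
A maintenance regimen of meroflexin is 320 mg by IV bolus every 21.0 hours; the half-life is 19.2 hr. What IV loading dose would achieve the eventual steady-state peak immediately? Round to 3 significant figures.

k = ln 2 / 19.2 = 0.03610 hr⁻¹
Accumulation ratio R = 1 / (1 − e^(−kτ)) = 1 / (1 − e^(−0.03610×21.0)) = 1 / (1 − 0.4685) = 1.882
Loading dose = maintenance dose × R = 320 × 1.882 ≈ 602 mg

602 mg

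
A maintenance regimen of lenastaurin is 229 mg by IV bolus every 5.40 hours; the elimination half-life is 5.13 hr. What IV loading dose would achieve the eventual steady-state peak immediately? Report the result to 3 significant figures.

442 mg

k = ln 2 / 5.13 = 0.1351 hr⁻¹
Accumulation ratio R = 1 / (1 − e^(−kτ)) = 1 / (1 − e^(−0.1351×5.40)) = 1 / (1 − 0.4821) = 1.931
Loading dose = maintenance dose × R = 229 × 1.931 ≈ 442 mg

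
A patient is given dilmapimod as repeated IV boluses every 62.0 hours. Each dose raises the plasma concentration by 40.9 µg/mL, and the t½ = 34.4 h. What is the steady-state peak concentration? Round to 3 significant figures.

57.3 µg/mL

k = ln 2 / 34.4 = 0.02015 h⁻¹
Fraction remaining after one interval: e^(−kτ) = e^(−0.02015 × 62.0) = 0.2867
R = 1 / (1 − 0.2867) = 1.402
Css,max = 40.9 × 1.402 ≈ 57.3 µg/mL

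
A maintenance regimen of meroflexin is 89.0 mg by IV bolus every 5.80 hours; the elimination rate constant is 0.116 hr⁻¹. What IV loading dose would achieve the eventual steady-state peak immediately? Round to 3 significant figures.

182 mg

Accumulation ratio R = 1 / (1 − e^(−kτ)) = 1 / (1 − e^(−0.1160×5.80)) = 1 / (1 − 0.5103) = 2.042
Loading dose = maintenance dose × R = 89.0 × 2.042 ≈ 182 mg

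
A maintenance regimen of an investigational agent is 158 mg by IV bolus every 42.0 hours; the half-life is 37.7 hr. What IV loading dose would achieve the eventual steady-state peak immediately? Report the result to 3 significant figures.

294 mg

k = ln 2 / 37.7 = 0.01839 hr⁻¹
Accumulation ratio R = 1 / (1 − e^(−kτ)) = 1 / (1 − e^(−0.01839×42.0)) = 1 / (1 − 0.4620) = 1.859
Loading dose = maintenance dose × R = 158 × 1.859 ≈ 294 mg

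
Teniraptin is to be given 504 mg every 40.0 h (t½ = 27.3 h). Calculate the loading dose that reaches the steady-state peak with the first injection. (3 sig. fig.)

k = ln 2 / 27.3 = 0.02539 h⁻¹
Accumulation ratio R = 1 / (1 − e^(−kτ)) = 1 / (1 − e^(−0.02539×40.0)) = 1 / (1 − 0.3622) = 1.568
Loading dose = maintenance dose × R = 504 × 1.568 ≈ 790 mg

790 mg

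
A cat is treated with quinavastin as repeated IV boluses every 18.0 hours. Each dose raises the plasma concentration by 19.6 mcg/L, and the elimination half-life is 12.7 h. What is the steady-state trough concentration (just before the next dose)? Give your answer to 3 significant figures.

11.7 mcg/L

k = ln 2 / 12.7 = 0.05458 h⁻¹
Fraction remaining after one interval: e^(−kτ) = e^(−0.05458 × 18.0) = 0.3744
R = 1 / (1 − 0.3744) = 1.598
Css,max = 19.6 × 1.598 = 31.33 mcg/L
Css,min = Css,max × e^(−kτ) = 31.33 × 0.3744 ≈ 11.7 mcg/L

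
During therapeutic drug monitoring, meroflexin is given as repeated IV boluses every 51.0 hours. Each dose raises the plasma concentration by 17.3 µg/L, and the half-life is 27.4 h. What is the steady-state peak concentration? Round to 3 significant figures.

k = ln 2 / 27.4 = 0.02530 h⁻¹
Fraction remaining after one interval: e^(−kτ) = e^(−0.02530 × 51.0) = 0.2752
R = 1 / (1 − 0.2752) = 1.380
Css,max = 17.3 × 1.380 ≈ 23.9 µg/L

23.9 µg/L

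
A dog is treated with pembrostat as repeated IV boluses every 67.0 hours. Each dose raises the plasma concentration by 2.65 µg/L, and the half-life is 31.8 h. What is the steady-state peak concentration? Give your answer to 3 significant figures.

k = ln 2 / 31.8 = 0.02180 h⁻¹
Fraction remaining after one interval: e^(−kτ) = e^(−0.02180 × 67.0) = 0.2321
R = 1 / (1 − 0.2321) = 1.302
Css,max = 2.65 × 1.302 ≈ 3.45 µg/L

3.45 µg/L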